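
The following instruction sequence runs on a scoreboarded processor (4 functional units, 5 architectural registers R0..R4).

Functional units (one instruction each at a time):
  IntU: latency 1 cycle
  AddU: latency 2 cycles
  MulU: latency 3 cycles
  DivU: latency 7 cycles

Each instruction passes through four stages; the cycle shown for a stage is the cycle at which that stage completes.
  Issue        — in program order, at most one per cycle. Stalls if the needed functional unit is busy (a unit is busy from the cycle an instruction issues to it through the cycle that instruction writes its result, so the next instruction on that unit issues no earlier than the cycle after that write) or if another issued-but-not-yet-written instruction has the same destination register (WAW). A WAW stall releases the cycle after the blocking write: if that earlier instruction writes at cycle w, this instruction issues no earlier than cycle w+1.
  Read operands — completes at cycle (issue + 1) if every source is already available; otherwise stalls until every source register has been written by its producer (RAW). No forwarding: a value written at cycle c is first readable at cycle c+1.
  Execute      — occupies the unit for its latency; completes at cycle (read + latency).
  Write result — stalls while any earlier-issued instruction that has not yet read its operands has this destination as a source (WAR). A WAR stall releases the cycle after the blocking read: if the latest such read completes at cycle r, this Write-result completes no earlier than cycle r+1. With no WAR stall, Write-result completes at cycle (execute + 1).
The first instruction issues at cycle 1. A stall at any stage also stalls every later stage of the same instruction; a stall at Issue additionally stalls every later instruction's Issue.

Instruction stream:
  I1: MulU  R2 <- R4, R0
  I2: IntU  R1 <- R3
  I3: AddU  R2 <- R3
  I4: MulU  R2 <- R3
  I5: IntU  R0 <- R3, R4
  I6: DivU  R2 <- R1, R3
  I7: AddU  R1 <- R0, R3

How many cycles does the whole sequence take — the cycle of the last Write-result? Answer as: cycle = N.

cycle = 27

t=1  issue I1 (MulU)
t=2  I1 read-ops, issue I2 (IntU)
t=3  I2 read-ops
t=4  I2 finished on IntU
t=5  I1 finished on MulU, I2→R1
t=6  I1→R2
t=7  issue I3 (AddU)
t=8  I3 read-ops
t=10  I3 finished on AddU
t=11  I3→R2
t=12  issue I4 (MulU)
t=13  I4 read-ops, issue I5 (IntU)
t=14  I5 read-ops
t=15  I5 finished on IntU
t=16  I4 finished on MulU, I5→R0
t=17  I4→R2
t=18  issue I6 (DivU)
t=19  I6 read-ops, issue I7 (AddU)
t=20  I7 read-ops
t=22  I7 finished on AddU
t=23  I7→R1
t=26  I6 finished on DivU
t=27  I6→R2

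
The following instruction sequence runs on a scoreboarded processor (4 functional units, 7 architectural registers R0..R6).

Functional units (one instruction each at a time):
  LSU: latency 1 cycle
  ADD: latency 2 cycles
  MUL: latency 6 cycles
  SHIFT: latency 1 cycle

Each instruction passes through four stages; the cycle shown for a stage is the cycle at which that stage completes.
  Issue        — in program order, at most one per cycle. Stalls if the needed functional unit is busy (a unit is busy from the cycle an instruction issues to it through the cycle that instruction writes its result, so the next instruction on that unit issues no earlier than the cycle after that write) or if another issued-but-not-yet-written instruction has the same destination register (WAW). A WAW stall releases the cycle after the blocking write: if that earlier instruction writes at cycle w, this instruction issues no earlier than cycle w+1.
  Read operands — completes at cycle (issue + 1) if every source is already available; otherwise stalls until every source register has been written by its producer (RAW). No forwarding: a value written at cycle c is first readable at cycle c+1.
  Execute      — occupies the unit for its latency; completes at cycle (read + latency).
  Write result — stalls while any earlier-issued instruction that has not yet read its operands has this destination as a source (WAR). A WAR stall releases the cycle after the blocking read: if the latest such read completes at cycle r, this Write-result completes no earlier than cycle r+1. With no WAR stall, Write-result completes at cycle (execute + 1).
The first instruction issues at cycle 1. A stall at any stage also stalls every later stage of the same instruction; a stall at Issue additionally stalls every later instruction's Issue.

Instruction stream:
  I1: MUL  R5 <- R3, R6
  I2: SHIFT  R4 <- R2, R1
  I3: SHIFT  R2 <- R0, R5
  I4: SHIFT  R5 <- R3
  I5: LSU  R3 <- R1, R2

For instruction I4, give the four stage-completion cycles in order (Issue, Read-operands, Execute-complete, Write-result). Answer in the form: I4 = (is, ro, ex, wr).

I4 = (13, 14, 15, 16)

I1  is:1  ro:2  ex:8  wr:9
I2  is:2  ro:3  ex:4  wr:5
I3  is:6  ro:10  ex:11  wr:12  — struct: SHIFT busy until I2 writes@5, RAW R5: wait I1 write@9
I4  is:13  ro:14  ex:15  wr:16  — struct: SHIFT busy until I3 writes@12
I5  is:14  ro:15  ex:16  wr:17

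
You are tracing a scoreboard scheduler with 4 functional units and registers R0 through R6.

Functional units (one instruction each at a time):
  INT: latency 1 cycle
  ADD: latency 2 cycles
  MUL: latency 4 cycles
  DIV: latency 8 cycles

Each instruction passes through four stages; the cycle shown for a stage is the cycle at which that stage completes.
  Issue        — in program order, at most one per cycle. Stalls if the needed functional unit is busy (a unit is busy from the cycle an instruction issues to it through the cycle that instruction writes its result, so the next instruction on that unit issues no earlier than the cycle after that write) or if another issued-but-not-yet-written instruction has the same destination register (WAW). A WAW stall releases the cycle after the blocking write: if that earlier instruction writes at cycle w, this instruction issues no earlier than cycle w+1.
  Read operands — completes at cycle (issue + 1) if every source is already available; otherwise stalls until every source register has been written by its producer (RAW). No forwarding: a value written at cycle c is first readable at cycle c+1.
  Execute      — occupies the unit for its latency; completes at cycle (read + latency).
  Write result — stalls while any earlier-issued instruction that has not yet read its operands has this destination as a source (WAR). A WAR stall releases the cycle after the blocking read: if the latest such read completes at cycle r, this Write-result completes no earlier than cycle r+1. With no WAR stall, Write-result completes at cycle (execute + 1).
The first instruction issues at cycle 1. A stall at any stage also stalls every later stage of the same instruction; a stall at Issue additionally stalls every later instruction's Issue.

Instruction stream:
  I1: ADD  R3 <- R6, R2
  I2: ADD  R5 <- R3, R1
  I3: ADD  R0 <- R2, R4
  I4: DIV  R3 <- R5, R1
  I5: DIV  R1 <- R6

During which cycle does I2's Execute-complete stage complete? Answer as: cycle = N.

cycle = 9

1) issue 1, read 2, done 4, write 5
2) issue 6, read 7, done 9, write 10  <struct: ADD busy until I1 writes@5>
3) issue 11, read 12, done 14, write 15  <struct: ADD busy until I2 writes@10>
4) issue 12, read 13, done 21, write 22
5) issue 23, read 24, done 32, write 33  <struct: DIV busy until I4 writes@22>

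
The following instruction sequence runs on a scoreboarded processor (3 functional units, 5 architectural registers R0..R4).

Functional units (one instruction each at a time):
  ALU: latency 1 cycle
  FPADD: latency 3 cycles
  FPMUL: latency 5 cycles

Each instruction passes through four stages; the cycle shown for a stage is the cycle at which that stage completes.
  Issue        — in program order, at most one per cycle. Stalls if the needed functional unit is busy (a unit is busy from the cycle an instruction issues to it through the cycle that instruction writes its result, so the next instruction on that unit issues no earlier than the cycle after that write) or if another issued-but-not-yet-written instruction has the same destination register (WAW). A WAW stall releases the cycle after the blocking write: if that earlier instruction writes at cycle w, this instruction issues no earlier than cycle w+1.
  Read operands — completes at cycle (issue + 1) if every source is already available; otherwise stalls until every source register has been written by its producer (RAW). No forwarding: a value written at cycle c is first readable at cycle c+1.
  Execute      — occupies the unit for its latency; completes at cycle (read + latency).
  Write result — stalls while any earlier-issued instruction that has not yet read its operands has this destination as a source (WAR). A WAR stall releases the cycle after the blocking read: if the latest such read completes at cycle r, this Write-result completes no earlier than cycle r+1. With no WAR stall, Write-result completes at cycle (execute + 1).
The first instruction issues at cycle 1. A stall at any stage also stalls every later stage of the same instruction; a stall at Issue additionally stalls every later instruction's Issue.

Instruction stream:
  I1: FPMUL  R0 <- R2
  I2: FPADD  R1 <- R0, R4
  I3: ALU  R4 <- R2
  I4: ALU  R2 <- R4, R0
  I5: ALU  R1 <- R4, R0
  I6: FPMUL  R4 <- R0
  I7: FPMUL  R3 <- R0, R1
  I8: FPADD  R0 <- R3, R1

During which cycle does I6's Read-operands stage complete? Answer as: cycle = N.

cycle = 17

  I1 | 1 | 2 | 7 | 8
  I2 | 2 | 9 | 12 | 13   RAW R0: wait I1 write@8
  I3 | 3 | 4 | 5 | 10   WAR R4: wait I2 read@9
  I4 | 11 | 12 | 13 | 14   struct: ALU busy until I3 writes@10
  I5 | 15 | 16 | 17 | 18   struct: ALU busy until I4 writes@14
  I6 | 16 | 17 | 22 | 23
  I7 | 24 | 25 | 30 | 31   struct: FPMUL busy until I6 writes@23
  I8 | 25 | 32 | 35 | 36   RAW R3: wait I7 write@31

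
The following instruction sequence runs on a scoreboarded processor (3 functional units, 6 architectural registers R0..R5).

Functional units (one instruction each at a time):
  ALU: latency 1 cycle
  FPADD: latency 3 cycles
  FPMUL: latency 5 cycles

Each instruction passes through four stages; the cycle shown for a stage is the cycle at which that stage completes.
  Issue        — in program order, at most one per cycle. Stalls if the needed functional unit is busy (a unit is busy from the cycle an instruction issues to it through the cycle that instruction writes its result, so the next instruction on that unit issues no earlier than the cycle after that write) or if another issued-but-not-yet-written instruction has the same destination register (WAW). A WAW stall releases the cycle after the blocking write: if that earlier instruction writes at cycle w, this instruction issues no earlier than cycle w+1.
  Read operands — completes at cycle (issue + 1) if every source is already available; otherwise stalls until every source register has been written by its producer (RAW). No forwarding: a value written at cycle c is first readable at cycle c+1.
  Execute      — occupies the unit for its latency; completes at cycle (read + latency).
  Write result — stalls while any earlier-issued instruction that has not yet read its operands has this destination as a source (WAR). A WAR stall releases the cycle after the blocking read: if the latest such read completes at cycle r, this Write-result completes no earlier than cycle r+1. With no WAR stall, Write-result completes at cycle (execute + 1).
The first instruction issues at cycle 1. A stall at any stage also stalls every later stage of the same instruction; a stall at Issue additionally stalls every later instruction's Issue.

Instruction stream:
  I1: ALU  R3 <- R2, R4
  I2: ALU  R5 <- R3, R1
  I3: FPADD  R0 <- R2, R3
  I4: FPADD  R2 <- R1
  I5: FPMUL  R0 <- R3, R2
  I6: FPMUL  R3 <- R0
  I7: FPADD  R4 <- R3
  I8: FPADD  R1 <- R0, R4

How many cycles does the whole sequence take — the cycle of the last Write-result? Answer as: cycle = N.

cycle = 43

I1 -> (1, 2, 3, 4)
I2 -> (5, 6, 7, 8)  // struct: ALU busy until I1 writes@4
I3 -> (6, 7, 10, 11)
I4 -> (12, 13, 16, 17)  // struct: FPADD busy until I3 writes@11
I5 -> (13, 18, 23, 24)  // RAW R2: wait I4 write@17
I6 -> (25, 26, 31, 32)  // struct: FPMUL busy until I5 writes@24
I7 -> (26, 33, 36, 37)  // RAW R3: wait I6 write@32
I8 -> (38, 39, 42, 43)  // struct: FPADD busy until I7 writes@37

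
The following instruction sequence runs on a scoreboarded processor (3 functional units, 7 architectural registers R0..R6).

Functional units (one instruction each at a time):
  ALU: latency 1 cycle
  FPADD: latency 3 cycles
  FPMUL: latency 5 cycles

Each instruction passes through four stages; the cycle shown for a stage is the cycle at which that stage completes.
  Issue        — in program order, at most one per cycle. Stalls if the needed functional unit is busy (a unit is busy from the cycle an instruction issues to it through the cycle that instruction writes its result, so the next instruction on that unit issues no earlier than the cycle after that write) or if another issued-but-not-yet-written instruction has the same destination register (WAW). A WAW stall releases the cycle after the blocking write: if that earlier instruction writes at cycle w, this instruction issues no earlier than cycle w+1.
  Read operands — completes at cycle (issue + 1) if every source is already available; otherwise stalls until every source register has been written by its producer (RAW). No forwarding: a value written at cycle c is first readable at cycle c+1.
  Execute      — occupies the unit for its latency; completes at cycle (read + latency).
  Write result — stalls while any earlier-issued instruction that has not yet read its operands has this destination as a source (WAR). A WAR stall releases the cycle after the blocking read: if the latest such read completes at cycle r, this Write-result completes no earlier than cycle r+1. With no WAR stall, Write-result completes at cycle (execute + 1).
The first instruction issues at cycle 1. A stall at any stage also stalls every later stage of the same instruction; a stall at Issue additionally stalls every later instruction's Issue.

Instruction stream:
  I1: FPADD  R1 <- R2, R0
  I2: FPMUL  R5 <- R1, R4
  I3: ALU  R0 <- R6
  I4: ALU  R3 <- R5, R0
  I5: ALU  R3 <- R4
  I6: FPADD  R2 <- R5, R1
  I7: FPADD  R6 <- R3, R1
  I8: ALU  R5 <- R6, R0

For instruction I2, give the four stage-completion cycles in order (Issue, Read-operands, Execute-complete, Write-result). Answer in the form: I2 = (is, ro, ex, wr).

[1] issue I1 (FPADD)
[2] I1 read-ops; issue I2 (FPMUL)
[3] issue I3 (ALU)
[4] I3 read-ops
[5] I1 finished on FPADD; I3 finished on ALU
[6] I1→R1; I3→R0
[7] I2 read-ops; issue I4 (ALU)
[12] I2 finished on FPMUL
[13] I2→R5
[14] I4 read-ops
[15] I4 finished on ALU
[16] I4→R3
[17] issue I5 (ALU)
[18] I5 read-ops; issue I6 (FPADD)
[19] I5 finished on ALU; I6 read-ops
[20] I5→R3
[22] I6 finished on FPADD
[23] I6→R2
[24] issue I7 (FPADD)
[25] I7 read-ops; issue I8 (ALU)
[28] I7 finished on FPADD
[29] I7→R6
[30] I8 read-ops
[31] I8 finished on ALU
[32] I8→R5

I2 = (2, 7, 12, 13)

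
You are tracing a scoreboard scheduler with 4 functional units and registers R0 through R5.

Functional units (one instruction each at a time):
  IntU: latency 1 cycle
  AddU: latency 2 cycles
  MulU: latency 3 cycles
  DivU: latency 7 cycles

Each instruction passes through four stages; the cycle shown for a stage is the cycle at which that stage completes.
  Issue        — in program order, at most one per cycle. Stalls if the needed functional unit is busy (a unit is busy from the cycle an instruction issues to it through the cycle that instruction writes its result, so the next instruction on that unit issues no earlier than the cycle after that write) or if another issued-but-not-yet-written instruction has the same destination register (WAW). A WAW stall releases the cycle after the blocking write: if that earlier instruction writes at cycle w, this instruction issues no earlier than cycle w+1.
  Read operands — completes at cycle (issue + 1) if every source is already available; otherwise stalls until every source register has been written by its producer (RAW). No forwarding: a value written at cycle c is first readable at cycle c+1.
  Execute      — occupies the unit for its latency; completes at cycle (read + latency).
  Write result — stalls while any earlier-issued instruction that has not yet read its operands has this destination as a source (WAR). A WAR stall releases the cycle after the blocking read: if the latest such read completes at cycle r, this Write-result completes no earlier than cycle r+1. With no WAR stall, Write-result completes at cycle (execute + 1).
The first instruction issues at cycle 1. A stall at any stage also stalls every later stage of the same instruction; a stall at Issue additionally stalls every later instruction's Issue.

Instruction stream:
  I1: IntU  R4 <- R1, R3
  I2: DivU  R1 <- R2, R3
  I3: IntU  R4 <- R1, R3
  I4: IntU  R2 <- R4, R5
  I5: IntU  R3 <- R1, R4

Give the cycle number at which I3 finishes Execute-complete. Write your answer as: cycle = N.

t=1  I1 issues→IntU
t=2  I1 reads · I2 issues→DivU
t=3  I1 exec-done · I2 reads
t=4  I1 writes R4
t=5  I3 issues→IntU
t=10  I2 exec-done
t=11  I2 writes R1
t=12  I3 reads
t=13  I3 exec-done
t=14  I3 writes R4
t=15  I4 issues→IntU
t=16  I4 reads
t=17  I4 exec-done
t=18  I4 writes R2
t=19  I5 issues→IntU
t=20  I5 reads
t=21  I5 exec-done
t=22  I5 writes R3

cycle = 13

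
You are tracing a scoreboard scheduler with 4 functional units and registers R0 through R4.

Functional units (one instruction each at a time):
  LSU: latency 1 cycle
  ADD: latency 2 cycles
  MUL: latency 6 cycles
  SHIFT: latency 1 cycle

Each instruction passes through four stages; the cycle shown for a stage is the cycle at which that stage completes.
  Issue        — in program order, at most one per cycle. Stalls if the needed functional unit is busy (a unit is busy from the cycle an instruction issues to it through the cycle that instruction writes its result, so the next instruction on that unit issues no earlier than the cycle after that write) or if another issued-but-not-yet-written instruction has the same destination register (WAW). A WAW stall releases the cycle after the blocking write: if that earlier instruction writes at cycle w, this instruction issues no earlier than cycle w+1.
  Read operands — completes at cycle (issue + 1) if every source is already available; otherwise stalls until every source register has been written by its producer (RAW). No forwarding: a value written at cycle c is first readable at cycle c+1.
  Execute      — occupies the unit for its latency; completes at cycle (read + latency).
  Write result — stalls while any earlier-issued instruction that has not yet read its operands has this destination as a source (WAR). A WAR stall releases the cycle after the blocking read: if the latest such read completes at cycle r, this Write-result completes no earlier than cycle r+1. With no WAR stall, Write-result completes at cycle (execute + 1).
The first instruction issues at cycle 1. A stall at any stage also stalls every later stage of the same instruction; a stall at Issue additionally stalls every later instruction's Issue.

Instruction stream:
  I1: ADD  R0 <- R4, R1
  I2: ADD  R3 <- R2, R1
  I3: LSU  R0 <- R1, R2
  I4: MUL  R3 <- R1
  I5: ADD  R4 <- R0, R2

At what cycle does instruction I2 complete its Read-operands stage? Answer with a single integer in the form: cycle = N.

cycle = 7

t=1  I1→ADD
t=2  I1 RO
t=4  I1 EX
t=5  I1 WR R0
t=6  I2→ADD
t=7  I2 RO, I3→LSU
t=8  I3 RO
t=9  I2 EX, I3 EX
t=10  I2 WR R3, I3 WR R0
t=11  I4→MUL
t=12  I4 RO, I5→ADD
t=13  I5 RO
t=15  I5 EX
t=16  I5 WR R4
t=18  I4 EX
t=19  I4 WR R3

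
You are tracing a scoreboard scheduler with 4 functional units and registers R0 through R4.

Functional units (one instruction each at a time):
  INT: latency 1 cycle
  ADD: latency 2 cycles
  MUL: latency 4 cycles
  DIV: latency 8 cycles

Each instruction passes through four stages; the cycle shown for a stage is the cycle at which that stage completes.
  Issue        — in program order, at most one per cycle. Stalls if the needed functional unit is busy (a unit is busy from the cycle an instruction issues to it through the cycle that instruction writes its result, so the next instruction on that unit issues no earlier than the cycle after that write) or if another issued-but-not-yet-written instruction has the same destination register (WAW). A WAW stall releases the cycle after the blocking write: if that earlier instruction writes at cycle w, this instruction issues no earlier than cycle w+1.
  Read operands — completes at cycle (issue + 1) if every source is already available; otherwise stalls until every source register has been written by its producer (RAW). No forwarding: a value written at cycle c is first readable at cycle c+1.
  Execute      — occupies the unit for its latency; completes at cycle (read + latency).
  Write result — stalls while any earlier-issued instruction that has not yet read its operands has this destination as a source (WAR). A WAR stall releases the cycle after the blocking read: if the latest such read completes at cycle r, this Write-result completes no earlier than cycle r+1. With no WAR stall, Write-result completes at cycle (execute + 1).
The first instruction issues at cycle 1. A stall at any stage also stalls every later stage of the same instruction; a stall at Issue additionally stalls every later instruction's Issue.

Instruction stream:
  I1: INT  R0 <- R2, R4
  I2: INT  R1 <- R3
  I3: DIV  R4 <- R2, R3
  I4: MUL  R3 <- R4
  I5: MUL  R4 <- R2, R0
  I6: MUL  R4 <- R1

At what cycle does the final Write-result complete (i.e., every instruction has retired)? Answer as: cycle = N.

[I1] 1/2/3/4
[I2] 5/6/7/8  (struct: INT busy until I1 writes@4)
[I3] 6/7/15/16
[I4] 7/17/21/22  (RAW R4: wait I3 write@16)
[I5] 23/24/28/29  (struct: MUL busy until I4 writes@22)
[I6] 30/31/35/36  (struct: MUL busy until I5 writes@29)

cycle = 36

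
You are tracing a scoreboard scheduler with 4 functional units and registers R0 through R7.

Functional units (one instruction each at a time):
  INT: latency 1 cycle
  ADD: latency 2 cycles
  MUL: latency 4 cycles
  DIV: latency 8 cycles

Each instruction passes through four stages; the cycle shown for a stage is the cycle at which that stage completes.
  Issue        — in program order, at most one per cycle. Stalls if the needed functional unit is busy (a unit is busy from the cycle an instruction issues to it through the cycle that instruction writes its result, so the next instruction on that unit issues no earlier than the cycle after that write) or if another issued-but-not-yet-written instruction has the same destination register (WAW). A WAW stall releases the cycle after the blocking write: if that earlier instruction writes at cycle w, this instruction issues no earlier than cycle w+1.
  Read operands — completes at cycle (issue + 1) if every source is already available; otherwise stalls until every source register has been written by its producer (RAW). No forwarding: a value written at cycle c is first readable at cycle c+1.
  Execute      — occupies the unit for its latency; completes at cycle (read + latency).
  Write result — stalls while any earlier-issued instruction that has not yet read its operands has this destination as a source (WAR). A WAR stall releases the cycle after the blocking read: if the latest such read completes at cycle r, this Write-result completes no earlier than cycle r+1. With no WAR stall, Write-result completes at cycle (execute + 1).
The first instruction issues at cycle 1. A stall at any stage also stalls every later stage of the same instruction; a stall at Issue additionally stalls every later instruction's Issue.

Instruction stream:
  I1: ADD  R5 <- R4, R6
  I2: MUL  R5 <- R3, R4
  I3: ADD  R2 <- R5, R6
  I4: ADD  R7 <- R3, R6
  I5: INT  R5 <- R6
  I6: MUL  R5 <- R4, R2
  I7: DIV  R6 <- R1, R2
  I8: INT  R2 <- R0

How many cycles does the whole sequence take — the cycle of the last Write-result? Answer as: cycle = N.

cycle 1: I1→ADD
cycle 2: I1 RO
cycle 4: I1 EX
cycle 5: I1 WR R5
cycle 6: I2→MUL
cycle 7: I2 RO, I3→ADD
cycle 11: I2 EX
cycle 12: I2 WR R5
cycle 13: I3 RO
cycle 15: I3 EX
cycle 16: I3 WR R2
cycle 17: I4→ADD
cycle 18: I4 RO, I5→INT
cycle 19: I5 RO
cycle 20: I4 EX, I5 EX
cycle 21: I4 WR R7, I5 WR R5
cycle 22: I6→MUL
cycle 23: I6 RO, I7→DIV
cycle 24: I7 RO, I8→INT
cycle 25: I8 RO
cycle 26: I8 EX
cycle 27: I6 EX, I8 WR R2
cycle 28: I6 WR R5
cycle 32: I7 EX
cycle 33: I7 WR R6

cycle = 33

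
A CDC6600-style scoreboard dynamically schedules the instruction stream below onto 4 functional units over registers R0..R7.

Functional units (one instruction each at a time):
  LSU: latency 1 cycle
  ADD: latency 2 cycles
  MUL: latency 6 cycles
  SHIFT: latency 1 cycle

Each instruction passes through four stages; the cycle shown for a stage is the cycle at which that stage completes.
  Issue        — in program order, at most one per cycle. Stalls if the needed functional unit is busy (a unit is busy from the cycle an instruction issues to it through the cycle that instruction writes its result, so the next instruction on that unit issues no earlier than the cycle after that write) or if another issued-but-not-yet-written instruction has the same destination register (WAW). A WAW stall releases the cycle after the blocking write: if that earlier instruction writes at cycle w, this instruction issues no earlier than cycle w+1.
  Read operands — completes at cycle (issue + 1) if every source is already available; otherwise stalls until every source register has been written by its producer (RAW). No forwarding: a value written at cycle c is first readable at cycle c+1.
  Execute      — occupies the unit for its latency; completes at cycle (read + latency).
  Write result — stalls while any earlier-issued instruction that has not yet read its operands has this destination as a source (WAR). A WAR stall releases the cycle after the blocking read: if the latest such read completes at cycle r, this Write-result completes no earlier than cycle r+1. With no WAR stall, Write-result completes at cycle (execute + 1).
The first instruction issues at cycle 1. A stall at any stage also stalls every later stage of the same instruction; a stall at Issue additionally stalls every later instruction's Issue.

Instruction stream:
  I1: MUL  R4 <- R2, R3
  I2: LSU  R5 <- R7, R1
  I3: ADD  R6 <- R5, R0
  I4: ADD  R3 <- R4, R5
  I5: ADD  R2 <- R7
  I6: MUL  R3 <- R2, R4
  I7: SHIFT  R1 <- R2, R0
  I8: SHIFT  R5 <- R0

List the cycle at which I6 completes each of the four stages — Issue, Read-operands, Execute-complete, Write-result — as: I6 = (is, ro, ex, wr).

I6 = (16, 20, 26, 27)

c1: I1 issues→MUL
c2: I1 reads; I2 issues→LSU
c3: I2 reads; I3 issues→ADD
c4: I2 exec-done
c5: I2 writes R5
c6: I3 reads
c8: I1 exec-done; I3 exec-done
c9: I1 writes R4; I3 writes R6
c10: I4 issues→ADD
c11: I4 reads
c13: I4 exec-done
c14: I4 writes R3
c15: I5 issues→ADD
c16: I5 reads; I6 issues→MUL
c17: I7 issues→SHIFT
c18: I5 exec-done
c19: I5 writes R2
c20: I6 reads; I7 reads
c21: I7 exec-done
c22: I7 writes R1
c23: I8 issues→SHIFT
c24: I8 reads
c25: I8 exec-done
c26: I6 exec-done; I8 writes R5
c27: I6 writes R3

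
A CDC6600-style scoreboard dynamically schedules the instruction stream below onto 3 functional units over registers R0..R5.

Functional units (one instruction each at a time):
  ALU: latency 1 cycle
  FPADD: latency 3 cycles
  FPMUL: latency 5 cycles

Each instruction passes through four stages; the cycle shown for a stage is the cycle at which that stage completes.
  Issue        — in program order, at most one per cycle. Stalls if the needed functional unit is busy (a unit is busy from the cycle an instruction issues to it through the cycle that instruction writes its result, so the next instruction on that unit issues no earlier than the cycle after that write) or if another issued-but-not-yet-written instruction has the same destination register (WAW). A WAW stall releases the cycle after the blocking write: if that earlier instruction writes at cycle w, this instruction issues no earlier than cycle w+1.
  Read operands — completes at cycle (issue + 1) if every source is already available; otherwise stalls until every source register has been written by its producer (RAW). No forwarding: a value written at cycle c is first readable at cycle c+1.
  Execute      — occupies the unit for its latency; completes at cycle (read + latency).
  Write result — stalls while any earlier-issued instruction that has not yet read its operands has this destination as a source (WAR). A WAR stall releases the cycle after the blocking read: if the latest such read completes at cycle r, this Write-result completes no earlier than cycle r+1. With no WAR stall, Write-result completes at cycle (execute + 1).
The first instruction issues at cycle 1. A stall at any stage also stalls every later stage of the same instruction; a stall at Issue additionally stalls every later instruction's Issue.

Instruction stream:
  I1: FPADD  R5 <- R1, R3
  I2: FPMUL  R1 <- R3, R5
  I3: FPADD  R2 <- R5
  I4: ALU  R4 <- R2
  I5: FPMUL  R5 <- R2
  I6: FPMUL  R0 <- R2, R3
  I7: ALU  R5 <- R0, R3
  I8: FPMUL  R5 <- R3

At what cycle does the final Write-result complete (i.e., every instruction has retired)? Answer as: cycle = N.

cycle 1: I1→FPADD
cycle 2: I1 RO, I2→FPMUL
cycle 5: I1 EX
cycle 6: I1 WR R5
cycle 7: I2 RO, I3→FPADD
cycle 8: I3 RO, I4→ALU
cycle 11: I3 EX
cycle 12: I2 EX, I3 WR R2
cycle 13: I2 WR R1, I4 RO
cycle 14: I4 EX, I5→FPMUL
cycle 15: I4 WR R4, I5 RO
cycle 20: I5 EX
cycle 21: I5 WR R5
cycle 22: I6→FPMUL
cycle 23: I6 RO, I7→ALU
cycle 28: I6 EX
cycle 29: I6 WR R0
cycle 30: I7 RO
cycle 31: I7 EX
cycle 32: I7 WR R5
cycle 33: I8→FPMUL
cycle 34: I8 RO
cycle 39: I8 EX
cycle 40: I8 WR R5

cycle = 40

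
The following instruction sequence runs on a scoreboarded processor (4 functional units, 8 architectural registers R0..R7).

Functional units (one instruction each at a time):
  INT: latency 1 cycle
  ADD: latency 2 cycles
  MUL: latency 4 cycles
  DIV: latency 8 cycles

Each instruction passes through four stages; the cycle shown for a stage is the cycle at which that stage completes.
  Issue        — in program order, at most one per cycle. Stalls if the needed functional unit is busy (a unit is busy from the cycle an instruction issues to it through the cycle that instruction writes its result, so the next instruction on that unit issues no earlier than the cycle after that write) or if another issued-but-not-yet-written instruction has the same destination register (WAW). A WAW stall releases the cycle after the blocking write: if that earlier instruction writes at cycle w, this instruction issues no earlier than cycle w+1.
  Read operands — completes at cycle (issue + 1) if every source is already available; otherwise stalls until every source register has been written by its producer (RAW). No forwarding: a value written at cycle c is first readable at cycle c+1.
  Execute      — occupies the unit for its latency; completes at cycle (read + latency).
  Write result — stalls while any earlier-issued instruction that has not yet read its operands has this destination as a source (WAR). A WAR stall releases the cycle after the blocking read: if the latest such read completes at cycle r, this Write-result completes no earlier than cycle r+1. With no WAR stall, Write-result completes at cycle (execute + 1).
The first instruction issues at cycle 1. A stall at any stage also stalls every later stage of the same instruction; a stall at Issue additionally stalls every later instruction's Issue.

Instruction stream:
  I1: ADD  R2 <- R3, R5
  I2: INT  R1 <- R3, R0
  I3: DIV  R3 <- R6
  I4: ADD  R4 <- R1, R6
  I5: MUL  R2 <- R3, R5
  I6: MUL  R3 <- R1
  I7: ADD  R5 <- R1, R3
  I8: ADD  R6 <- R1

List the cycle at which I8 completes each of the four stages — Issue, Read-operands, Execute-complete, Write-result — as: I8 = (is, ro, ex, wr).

I8 = (31, 32, 34, 35)

[I1] 1/2/4/5
[I2] 2/3/4/5
[I3] 3/4/12/13
[I4] 6/7/9/10  (struct: ADD busy until I1 writes@5)
[I5] 7/14/18/19  (RAW R3: wait I3 write@13)
[I6] 20/21/25/26  (struct: MUL busy until I5 writes@19)
[I7] 21/27/29/30  (RAW R3: wait I6 write@26)
[I8] 31/32/34/35  (struct: ADD busy until I7 writes@30)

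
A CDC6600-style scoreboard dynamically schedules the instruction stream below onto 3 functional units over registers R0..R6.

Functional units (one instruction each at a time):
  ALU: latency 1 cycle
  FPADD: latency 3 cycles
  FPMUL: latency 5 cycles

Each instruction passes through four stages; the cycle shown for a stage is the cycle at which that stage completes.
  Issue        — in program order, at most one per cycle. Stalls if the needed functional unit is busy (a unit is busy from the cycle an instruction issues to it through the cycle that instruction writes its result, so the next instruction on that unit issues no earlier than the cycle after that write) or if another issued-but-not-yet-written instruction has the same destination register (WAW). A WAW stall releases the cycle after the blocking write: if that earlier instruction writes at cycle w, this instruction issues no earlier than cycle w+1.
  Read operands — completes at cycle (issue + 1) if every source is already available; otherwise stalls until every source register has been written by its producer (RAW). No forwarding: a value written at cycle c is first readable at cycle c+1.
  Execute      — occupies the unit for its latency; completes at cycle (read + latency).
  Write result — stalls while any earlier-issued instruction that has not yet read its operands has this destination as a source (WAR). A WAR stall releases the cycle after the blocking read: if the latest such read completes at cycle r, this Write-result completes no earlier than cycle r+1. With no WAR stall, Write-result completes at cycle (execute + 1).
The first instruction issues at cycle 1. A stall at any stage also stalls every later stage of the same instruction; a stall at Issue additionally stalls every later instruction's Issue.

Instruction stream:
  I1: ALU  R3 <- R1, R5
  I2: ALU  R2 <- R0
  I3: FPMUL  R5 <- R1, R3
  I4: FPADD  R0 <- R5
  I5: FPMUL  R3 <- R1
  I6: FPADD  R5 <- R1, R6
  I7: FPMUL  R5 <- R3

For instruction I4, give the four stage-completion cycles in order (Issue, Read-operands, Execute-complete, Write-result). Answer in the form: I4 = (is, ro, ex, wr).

  I1 | 1 | 2 | 3 | 4
  I2 | 5 | 6 | 7 | 8   struct: ALU busy until I1 writes@4
  I3 | 6 | 7 | 12 | 13
  I4 | 7 | 14 | 17 | 18   RAW R5: wait I3 write@13
  I5 | 14 | 15 | 20 | 21   struct: FPMUL busy until I3 writes@13
  I6 | 19 | 20 | 23 | 24   struct: FPADD busy until I4 writes@18
  I7 | 25 | 26 | 31 | 32   WAW R5: wait I6 write@24

I4 = (7, 14, 17, 18)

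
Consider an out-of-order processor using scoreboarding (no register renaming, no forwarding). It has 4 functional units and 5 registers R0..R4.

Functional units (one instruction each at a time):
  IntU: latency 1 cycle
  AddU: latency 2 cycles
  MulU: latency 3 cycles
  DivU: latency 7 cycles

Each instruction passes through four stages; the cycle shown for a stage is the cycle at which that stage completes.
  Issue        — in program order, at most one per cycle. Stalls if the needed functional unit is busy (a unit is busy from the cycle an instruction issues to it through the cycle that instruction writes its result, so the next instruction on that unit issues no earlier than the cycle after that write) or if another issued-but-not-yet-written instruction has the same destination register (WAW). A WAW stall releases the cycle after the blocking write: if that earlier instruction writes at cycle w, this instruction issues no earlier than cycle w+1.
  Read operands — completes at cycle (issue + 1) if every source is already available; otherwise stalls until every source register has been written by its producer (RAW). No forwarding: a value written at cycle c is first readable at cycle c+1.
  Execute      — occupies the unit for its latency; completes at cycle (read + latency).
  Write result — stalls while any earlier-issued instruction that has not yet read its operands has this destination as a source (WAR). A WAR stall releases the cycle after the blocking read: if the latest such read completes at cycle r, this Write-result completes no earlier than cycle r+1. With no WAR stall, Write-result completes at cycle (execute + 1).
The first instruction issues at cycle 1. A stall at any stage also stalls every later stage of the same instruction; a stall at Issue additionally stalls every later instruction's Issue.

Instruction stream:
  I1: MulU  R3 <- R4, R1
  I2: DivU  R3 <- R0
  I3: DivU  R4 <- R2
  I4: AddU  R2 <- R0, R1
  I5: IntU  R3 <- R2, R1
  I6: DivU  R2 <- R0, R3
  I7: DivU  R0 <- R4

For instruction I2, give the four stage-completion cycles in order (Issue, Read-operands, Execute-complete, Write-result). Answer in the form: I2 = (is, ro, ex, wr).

I1: IS=1 RO=2 EX=5 WR=6
I2: IS=7 RO=8 EX=15 WR=16  [WAW R3: wait I1 write@6]
I3: IS=17 RO=18 EX=25 WR=26  [struct: DivU busy until I2 writes@16]
I4: IS=18 RO=19 EX=21 WR=22
I5: IS=19 RO=23 EX=24 WR=25  [RAW R2: wait I4 write@22]
I6: IS=27 RO=28 EX=35 WR=36  [struct: DivU busy until I3 writes@26]
I7: IS=37 RO=38 EX=45 WR=46  [struct: DivU busy until I6 writes@36]

I2 = (7, 8, 15, 16)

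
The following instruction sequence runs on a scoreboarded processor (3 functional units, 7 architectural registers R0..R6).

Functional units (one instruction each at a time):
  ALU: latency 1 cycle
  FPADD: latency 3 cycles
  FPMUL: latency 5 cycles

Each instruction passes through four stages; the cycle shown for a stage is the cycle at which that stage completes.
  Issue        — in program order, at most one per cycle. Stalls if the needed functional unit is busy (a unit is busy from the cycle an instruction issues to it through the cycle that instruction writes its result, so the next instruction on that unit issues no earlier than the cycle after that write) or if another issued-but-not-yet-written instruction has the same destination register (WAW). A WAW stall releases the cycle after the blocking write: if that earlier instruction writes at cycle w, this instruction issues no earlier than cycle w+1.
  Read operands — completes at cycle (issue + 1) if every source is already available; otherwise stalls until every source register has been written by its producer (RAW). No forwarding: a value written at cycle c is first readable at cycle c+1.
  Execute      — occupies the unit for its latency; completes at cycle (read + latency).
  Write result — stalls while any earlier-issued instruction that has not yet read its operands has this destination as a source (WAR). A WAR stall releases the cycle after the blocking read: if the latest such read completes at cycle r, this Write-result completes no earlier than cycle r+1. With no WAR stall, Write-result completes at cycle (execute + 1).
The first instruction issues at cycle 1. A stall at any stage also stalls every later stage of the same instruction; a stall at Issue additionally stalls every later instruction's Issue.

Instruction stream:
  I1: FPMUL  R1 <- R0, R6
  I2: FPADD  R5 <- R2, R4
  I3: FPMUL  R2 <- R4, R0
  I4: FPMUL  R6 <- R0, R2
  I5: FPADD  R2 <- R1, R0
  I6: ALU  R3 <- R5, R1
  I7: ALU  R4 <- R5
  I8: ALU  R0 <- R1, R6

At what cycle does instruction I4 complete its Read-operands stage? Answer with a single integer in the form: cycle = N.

cycle = 18

c1: I1 issues→FPMUL
c2: I1 reads · I2 issues→FPADD
c3: I2 reads
c6: I2 exec-done
c7: I1 exec-done · I2 writes R5
c8: I1 writes R1
c9: I3 issues→FPMUL
c10: I3 reads
c15: I3 exec-done
c16: I3 writes R2
c17: I4 issues→FPMUL
c18: I4 reads · I5 issues→FPADD
c19: I5 reads · I6 issues→ALU
c20: I6 reads
c21: I6 exec-done
c22: I5 exec-done · I6 writes R3
c23: I4 exec-done · I5 writes R2 · I7 issues→ALU
c24: I4 writes R6 · I7 reads
c25: I7 exec-done
c26: I7 writes R4
c27: I8 issues→ALU
c28: I8 reads
c29: I8 exec-done
c30: I8 writes R0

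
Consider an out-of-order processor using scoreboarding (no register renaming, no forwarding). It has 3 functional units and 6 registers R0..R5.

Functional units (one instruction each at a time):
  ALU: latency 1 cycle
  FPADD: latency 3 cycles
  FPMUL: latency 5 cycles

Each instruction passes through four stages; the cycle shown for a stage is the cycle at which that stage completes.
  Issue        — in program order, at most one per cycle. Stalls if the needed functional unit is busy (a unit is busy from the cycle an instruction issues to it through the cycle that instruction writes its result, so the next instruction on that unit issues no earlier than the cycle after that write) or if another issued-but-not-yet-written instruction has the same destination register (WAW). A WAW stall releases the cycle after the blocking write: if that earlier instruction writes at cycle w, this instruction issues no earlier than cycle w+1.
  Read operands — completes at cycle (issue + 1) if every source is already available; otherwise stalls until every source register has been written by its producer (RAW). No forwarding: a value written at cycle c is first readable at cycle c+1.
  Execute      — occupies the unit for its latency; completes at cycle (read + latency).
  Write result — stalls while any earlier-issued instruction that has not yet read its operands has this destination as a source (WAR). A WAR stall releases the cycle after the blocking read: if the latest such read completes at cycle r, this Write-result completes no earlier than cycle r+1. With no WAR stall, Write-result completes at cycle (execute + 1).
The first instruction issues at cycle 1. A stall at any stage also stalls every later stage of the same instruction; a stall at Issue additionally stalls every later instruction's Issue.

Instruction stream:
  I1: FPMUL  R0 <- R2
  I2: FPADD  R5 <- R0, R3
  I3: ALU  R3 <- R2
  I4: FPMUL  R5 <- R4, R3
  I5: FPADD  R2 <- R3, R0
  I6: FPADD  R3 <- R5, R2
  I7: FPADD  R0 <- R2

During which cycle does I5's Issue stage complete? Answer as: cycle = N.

c1: issue I1 (FPMUL)
c2: I1 read-ops · issue I2 (FPADD)
c3: issue I3 (ALU)
c4: I3 read-ops
c5: I3 finished on ALU
c7: I1 finished on FPMUL
c8: I1→R0
c9: I2 read-ops
c10: I3→R3
c12: I2 finished on FPADD
c13: I2→R5
c14: issue I4 (FPMUL)
c15: I4 read-ops · issue I5 (FPADD)
c16: I5 read-ops
c19: I5 finished on FPADD
c20: I4 finished on FPMUL · I5→R2
c21: I4→R5 · issue I6 (FPADD)
c22: I6 read-ops
c25: I6 finished on FPADD
c26: I6→R3
c27: issue I7 (FPADD)
c28: I7 read-ops
c31: I7 finished on FPADD
c32: I7→R0

cycle = 15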